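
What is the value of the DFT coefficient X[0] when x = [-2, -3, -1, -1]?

X[0] = Σ(n=0 to 3) x[n] · ω_4^0 = Σ x[n]
= (-2) + (-3) + (-1) + (-1)

X[0] = -7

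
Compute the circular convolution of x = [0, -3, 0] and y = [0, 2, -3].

(x ⊛ y)[n] = Σ(m=0 to 2) x[m] · y[(n-m) mod 3]

Computing each output sample:
(x ⊛ y)[0] = 9
(x ⊛ y)[1] = 0
(x ⊛ y)[2] = -6

x ⊛ y = [9, 0, -6]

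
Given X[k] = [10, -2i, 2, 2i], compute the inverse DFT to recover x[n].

x[n] = (1/4) Σ(k=0 to 3) X[k] · e^(2πikn/4)

Computing each x[n]:
x[0] = 3
x[1] = 3
x[2] = 3
x[3] = 1

x = [3, 3, 3, 1]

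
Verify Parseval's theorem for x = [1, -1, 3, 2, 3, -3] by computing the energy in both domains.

Time domain:
Σ|x[n]|² = |1|² + |-1|² + |3|² + |2|² + |3|² + |-3|² = 33.0000

Frequency domain:
(1/6)Σ|X[k]|² = (1/6)(|5|² + |-6.0000-1.7321i|² + |2.0000-1.7321i|² + |9|² + |2.0000+1.7321i|² + |-6.0000+1.7321i|²) = (1/6)·198.0000 = 33.0000

Both sides agree, confirming Parseval's theorem.

Σ|x[n]|² = (1/N)Σ|X[k]|² = 33.0000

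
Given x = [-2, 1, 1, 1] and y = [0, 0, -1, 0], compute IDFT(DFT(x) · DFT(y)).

(x ⊛ y)[n] = Σ(m=0 to 3) x[m] · y[(n-m) mod 4]

Computing each output sample:
(x ⊛ y)[0] = -1
(x ⊛ y)[1] = -1
(x ⊛ y)[2] = 2
(x ⊛ y)[3] = -1

x ⊛ y = [-1, -1, 2, -1]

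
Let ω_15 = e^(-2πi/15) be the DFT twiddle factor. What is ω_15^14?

ω_15^14 = e^(-2πi·14/15)
= cos(-2π·14/15) + i·sin(-2π·14/15)
= cos(-28π/15) + i·sin(-28π/15)

ω_15^14 = cos(-28π/15) + i·sin(-28π/15) = 0.9135+0.4067i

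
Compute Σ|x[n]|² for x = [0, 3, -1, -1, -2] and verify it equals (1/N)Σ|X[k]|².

Time domain:
Σ|x[n]|² = |0|² + |3|² + |-1|² + |-1|² + |-2|² = 15.0000

Frequency domain:
(1/5)Σ|X[k]|² = (1/5)(|-1|² + |1.9271-4.7553i|² + |-1.4271-2.9389i|² + |-1.4271+2.9389i|² + |1.9271+4.7553i|²) = (1/5)·75.0000 = 15.0000

Both sides agree, confirming Parseval's theorem.

Σ|x[n]|² = (1/N)Σ|X[k]|² = 15.0000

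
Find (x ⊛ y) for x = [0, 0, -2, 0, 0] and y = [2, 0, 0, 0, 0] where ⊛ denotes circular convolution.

(x ⊛ y)[n] = Σ(m=0 to 4) x[m] · y[(n-m) mod 5]

Computing each output sample:
(x ⊛ y)[0] = 0
(x ⊛ y)[1] = 0
(x ⊛ y)[2] = -4
(x ⊛ y)[3] = 0
(x ⊛ y)[4] = 0

x ⊛ y = [0, 0, -4, 0, 0]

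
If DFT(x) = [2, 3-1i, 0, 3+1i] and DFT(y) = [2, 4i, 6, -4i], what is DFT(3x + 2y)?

By linearity: DFT(3x + 2y) = 3·DFT(x) + 2·DFT(y)
= 3·[2, 3-1i, 0, 3+1i] + 2·[2, 4i, 6, -4i]

Computing element-wise:
Z[0] = 3·(2) + 2·(2) = 10
Z[1] = 3·(3-1i) + 2·(4i) = 9+5i
Z[2] = 3·(0) + 2·(6) = 12
Z[3] = 3·(3+1i) + 2·(-4i) = 9-5i

DFT(3x + 2y) = 3·X + 2·Y = [10, 9+5i, 12, 9-5i]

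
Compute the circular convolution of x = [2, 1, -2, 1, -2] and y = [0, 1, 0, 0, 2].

(x ⊛ y)[n] = Σ(m=0 to 4) x[m] · y[(n-m) mod 5]

Computing each output sample:
(x ⊛ y)[0] = 0
(x ⊛ y)[1] = -2
(x ⊛ y)[2] = 3
(x ⊛ y)[3] = -6
(x ⊛ y)[4] = 5

x ⊛ y = [0, -2, 3, -6, 5]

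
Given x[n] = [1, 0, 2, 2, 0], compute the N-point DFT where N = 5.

X[k] = Σ(n=0 to 4) x[n] · ω_5^(nk)
where ω_5 = e^(-2πi/5)

Computing each X[k]:
X[0] = 5
X[1] = -2.2361
X[2] = 2.2361
X[3] = 2.2361
X[4] = -2.2361

X = [5, -2.2361, 2.2361, 2.2361, -2.2361]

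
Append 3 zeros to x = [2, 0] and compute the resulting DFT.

Original 2-point DFT: [2, 2]
Zero-padded 5-point DFT provides frequency interpolation.

DFT_5([x, 0, ...]) = [2, 2, 2, 2, 2]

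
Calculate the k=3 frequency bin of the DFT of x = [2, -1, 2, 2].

X[3] = Σ(n=0 to 3) x[n] · ω_4^(3n) where ω_4 = e^(-2πi/4)
= (2)·ω_4^0 + (-1)·ω_4^3 + (2)·ω_4^6 + (2)·ω_4^9

X[3] = -3i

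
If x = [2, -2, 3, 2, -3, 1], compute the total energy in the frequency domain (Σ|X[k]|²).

Parseval: Σ|x[n]|² = (1/N)Σ|X[k]|², so Σ|X[k]|² = N·Σ|x[n]|² = 6·31.0000

Σ|X[k]|² = N·Σ|x[n]|² = 6·31.0000 = 186.0000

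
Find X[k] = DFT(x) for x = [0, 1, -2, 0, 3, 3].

X[k] = Σ(n=0 to 5) x[n] · ω_6^(nk)
where ω_6 = e^(-2πi/6)

Computing each X[k]:
X[0] = 5
X[1] = 1.5000+6.0622i
X[2] = -2.5000-2.5981i
X[3] = -3
X[4] = -2.5000+2.5981i
X[5] = 1.5000-6.0622i

X = [5, 1.5000+6.0622i, -2.5000-2.5981i, -3, -2.5000+2.5981i, 1.5000-6.0622i]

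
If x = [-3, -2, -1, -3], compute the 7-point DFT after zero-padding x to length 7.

Original 4-point DFT: [-9, -2-1i, 1, -2+1i]
Zero-padded 7-point DFT provides frequency interpolation.

DFT_7([x, 0, ...]) = [-9, -1.3216+3.8402i, -3.5245-0.8295i, -1.1540+3.0107i, -1.1540-3.0107i, -3.5245+0.8295i, -1.3216-3.8402i]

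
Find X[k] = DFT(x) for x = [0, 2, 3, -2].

X[k] = Σ(n=0 to 3) x[n] · ω_4^(nk)
where ω_4 = e^(-2πi/4)

Computing each X[k]:
X[0] = 3
X[1] = -3-4i
X[2] = 3
X[3] = -3+4i

X = [3, -3-4i, 3, -3+4i]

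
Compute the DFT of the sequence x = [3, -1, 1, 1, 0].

X[k] = Σ(n=0 to 4) x[n] · ω_5^(nk)
where ω_5 = e^(-2πi/5)

Computing each X[k]:
X[0] = 4
X[1] = 1.0729+0.9511i
X[2] = 4.4271+0.5878i
X[3] = 4.4271-0.5878i
X[4] = 1.0729-0.9511i

X = [4, 1.0729+0.9511i, 4.4271+0.5878i, 4.4271-0.5878i, 1.0729-0.9511i]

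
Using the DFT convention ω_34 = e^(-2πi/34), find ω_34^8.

ω_34^8 = e^(-2πi·8/34)
= cos(-2π·8/34) + i·sin(-2π·8/34)
= cos(-16π/34) + i·sin(-16π/34)

ω_34^8 = cos(-16π/34) + i·sin(-16π/34) = 0.0923-0.9957i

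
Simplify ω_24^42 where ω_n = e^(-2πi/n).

Since ω_24^24 = 1, powers reduce modulo 24.
42 mod 24 = 18
So ω_24^42 = ω_24^18 = e^(-2πi·18/24)

ω_24^42 = ω_24^18 = 1i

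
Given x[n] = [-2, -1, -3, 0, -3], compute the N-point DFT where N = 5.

X[k] = Σ(n=0 to 4) x[n] · ω_5^(nk)
where ω_5 = e^(-2πi/5)

Computing each X[k]:
X[0] = -9
X[1] = -0.8090-0.1388i
X[2] = 0.3090-4.0287i
X[3] = 0.3090+4.0287i
X[4] = -0.8090+0.1388i

X = [-9, -0.8090-0.1388i, 0.3090-4.0287i, 0.3090+4.0287i, -0.8090+0.1388i]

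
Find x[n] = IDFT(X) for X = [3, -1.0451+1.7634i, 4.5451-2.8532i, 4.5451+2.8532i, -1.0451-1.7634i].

x[n] = (1/5) Σ(k=0 to 4) X[k] · e^(2πikn/5)

Computing each x[n]:
x[0] = 2
x[1] = -1
x[2] = 0
x[3] = 3
x[4] = -1

x = [2, -1, 0, 3, -1]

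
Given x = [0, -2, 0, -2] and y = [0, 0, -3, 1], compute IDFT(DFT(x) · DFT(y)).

(x ⊛ y)[n] = Σ(m=0 to 3) x[m] · y[(n-m) mod 4]

Computing each output sample:
(x ⊛ y)[0] = -2
(x ⊛ y)[1] = 6
(x ⊛ y)[2] = -2
(x ⊛ y)[3] = 6

x ⊛ y = [-2, 6, -2, 6]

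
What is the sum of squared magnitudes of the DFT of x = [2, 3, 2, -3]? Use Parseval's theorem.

Parseval: Σ|x[n]|² = (1/N)Σ|X[k]|², so Σ|X[k]|² = N·Σ|x[n]|² = 4·26.0000

Σ|X[k]|² = N·Σ|x[n]|² = 4·26.0000 = 104.0000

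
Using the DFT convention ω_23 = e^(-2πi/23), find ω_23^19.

ω_23^19 = e^(-2πi·19/23)
= cos(-2π·19/23) + i·sin(-2π·19/23)
= cos(-38π/23) + i·sin(-38π/23)

ω_23^19 = cos(-38π/23) + i·sin(-38π/23) = 0.4601+0.8879i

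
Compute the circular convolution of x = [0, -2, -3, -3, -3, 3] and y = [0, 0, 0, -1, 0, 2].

(x ⊛ y)[n] = Σ(m=0 to 5) x[m] · y[(n-m) mod 6]

Computing each output sample:
(x ⊛ y)[0] = -1
(x ⊛ y)[1] = -3
(x ⊛ y)[2] = -9
(x ⊛ y)[3] = -6
(x ⊛ y)[4] = 8
(x ⊛ y)[5] = 3

x ⊛ y = [-1, -3, -9, -6, 8, 3]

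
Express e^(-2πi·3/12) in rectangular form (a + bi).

ω_12^3 = e^(-2πi·3/12)
= cos(-2π·3/12) + i·sin(-2π·3/12)
= cos(-6π/12) + i·sin(-6π/12)

ω_12^3 = cos(-6π/12) + i·sin(-6π/12) = -1i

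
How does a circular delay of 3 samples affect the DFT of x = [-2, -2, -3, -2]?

Time shift by 3: X_shifted[k] = ω_4^(3k) · X[k]
Shifted x = [-2, -3, -2, -2]

DFT(x[n-3]) = [-9, 1i, 1, -1i]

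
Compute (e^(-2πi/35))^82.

Since ω_35^35 = 1, powers reduce modulo 35.
82 mod 35 = 12
So ω_35^82 = ω_35^12 = e^(-2πi·12/35)

ω_35^82 = ω_35^12 = -0.5509-0.8346i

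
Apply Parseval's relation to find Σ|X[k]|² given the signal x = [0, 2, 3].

Parseval: Σ|x[n]|² = (1/N)Σ|X[k]|², so Σ|X[k]|² = N·Σ|x[n]|² = 3·13.0000

Σ|X[k]|² = N·Σ|x[n]|² = 3·13.0000 = 39.0000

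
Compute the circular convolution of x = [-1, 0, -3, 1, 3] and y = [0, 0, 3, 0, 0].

(x ⊛ y)[n] = Σ(m=0 to 4) x[m] · y[(n-m) mod 5]

Computing each output sample:
(x ⊛ y)[0] = 3
(x ⊛ y)[1] = 9
(x ⊛ y)[2] = -3
(x ⊛ y)[3] = 0
(x ⊛ y)[4] = -9

x ⊛ y = [3, 9, -3, 0, -9]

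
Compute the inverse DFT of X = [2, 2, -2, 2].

x[n] = (1/4) Σ(k=0 to 3) X[k] · e^(2πikn/4)

Computing each x[n]:
x[0] = 1
x[1] = 1
x[2] = -1
x[3] = 1

x = [1, 1, -1, 1]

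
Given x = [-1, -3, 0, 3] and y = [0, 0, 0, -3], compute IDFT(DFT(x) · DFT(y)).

(x ⊛ y)[n] = Σ(m=0 to 3) x[m] · y[(n-m) mod 4]

Computing each output sample:
(x ⊛ y)[0] = 9
(x ⊛ y)[1] = 0
(x ⊛ y)[2] = -9
(x ⊛ y)[3] = 3

x ⊛ y = [9, 0, -9, 3]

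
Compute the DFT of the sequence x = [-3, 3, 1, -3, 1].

X[k] = Σ(n=0 to 4) x[n] · ω_5^(nk)
where ω_5 = e^(-2πi/5)

Computing each X[k]:
X[0] = -1
X[1] = -0.1459-4.2533i
X[2] = -6.8541+2.6287i
X[3] = -6.8541-2.6287i
X[4] = -0.1459+4.2533i

X = [-1, -0.1459-4.2533i, -6.8541+2.6287i, -6.8541-2.6287i, -0.1459+4.2533i]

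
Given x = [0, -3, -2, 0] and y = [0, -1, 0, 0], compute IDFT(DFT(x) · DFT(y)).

(x ⊛ y)[n] = Σ(m=0 to 3) x[m] · y[(n-m) mod 4]

Computing each output sample:
(x ⊛ y)[0] = 0
(x ⊛ y)[1] = 0
(x ⊛ y)[2] = 3
(x ⊛ y)[3] = 2

x ⊛ y = [0, 0, 3, 2]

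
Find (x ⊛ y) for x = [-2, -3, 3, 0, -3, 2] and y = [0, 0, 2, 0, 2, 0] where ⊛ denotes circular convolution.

(x ⊛ y)[n] = Σ(m=0 to 5) x[m] · y[(n-m) mod 6]

Computing each output sample:
(x ⊛ y)[0] = 0
(x ⊛ y)[1] = 4
(x ⊛ y)[2] = -10
(x ⊛ y)[3] = -2
(x ⊛ y)[4] = 2
(x ⊛ y)[5] = -6

x ⊛ y = [0, 4, -10, -2, 2, -6]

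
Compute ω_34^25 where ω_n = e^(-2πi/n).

ω_34^25 = e^(-2πi·25/34)
= cos(-2π·25/34) + i·sin(-2π·25/34)
= cos(-50π/34) + i·sin(-50π/34)

ω_34^25 = cos(-50π/34) + i·sin(-50π/34) = -0.0923+0.9957i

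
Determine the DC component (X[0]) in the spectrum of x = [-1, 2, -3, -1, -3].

X[0] = Σ(n=0 to 4) x[n] · ω_5^0 = Σ x[n]
= (-1) + (2) + (-3) + (-1) + (-3)

X[0] = -6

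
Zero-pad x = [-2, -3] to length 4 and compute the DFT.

Original 2-point DFT: [-5, 1]
Zero-padded 4-point DFT provides frequency interpolation.

DFT_4([x, 0, ...]) = [-5, -2+3i, 1, -2-3i]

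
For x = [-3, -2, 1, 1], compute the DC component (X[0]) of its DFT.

X[0] = Σ(n=0 to 3) x[n] · ω_4^0 = Σ x[n]
= (-3) + (-2) + (1) + (1)

X[0] = -3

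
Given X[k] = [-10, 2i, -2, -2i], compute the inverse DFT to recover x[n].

x[n] = (1/4) Σ(k=0 to 3) X[k] · e^(2πikn/4)

Computing each x[n]:
x[0] = -3
x[1] = -3
x[2] = -3
x[3] = -1

x = [-3, -3, -3, -1]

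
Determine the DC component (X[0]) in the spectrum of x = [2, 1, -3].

X[0] = Σ(n=0 to 2) x[n] · ω_3^0 = Σ x[n]
= (2) + (1) + (-3)

X[0] = 0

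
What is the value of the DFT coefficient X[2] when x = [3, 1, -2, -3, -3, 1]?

X[2] = Σ(n=0 to 5) x[n] · ω_6^(2n) where ω_6 = e^(-2πi/6)
= (3)·ω_6^0 + (1)·ω_6^2 + (-2)·ω_6^4 + (-3)·ω_6^6 + (-3)·ω_6^8 + (1)·ω_6^10

X[2] = 1.5000+0.8660i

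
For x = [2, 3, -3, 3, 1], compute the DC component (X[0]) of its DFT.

X[0] = Σ(n=0 to 4) x[n] · ω_5^0 = Σ x[n]
= (2) + (3) + (-3) + (3) + (1)

X[0] = 6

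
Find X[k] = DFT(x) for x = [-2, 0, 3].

X[k] = Σ(n=0 to 2) x[n] · ω_3^(nk)
where ω_3 = e^(-2πi/3)

Computing each X[k]:
X[0] = 1
X[1] = -3.5000+2.5981i
X[2] = -3.5000-2.5981i

X = [1, -3.5000+2.5981i, -3.5000-2.5981i]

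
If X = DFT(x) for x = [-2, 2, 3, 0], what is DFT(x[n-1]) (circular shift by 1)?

Time shift by 1: X_shifted[k] = ω_4^(1k) · X[k]
Shifted x = [0, -2, 2, 3]

DFT(x[n-1]) = [3, -2+5i, 1, -2-5i]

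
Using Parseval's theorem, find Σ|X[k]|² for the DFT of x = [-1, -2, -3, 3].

Parseval: Σ|x[n]|² = (1/N)Σ|X[k]|², so Σ|X[k]|² = N·Σ|x[n]|² = 4·23.0000

Σ|X[k]|² = N·Σ|x[n]|² = 4·23.0000 = 92.0000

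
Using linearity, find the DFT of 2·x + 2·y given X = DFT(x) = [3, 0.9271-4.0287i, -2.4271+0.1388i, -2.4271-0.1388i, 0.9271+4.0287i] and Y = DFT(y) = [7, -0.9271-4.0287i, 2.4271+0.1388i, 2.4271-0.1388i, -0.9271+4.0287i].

By linearity: DFT(2x + 2y) = 2·DFT(x) + 2·DFT(y)
= 2·[3, 0.9271-4.0287i, -2.4271+0.1388i, -2.4271-0.1388i, 0.9271+4.0287i] + 2·[7, -0.9271-4.0287i, 2.4271+0.1388i, 2.4271-0.1388i, -0.9271+4.0287i]

Computing element-wise:
Z[0] = 2·(3) + 2·(7) = 20
Z[1] = 2·(0.9271-4.0287i) + 2·(-0.9271-4.0287i) = -16.1148i
Z[2] = 2·(-2.4271+0.1388i) + 2·(2.4271+0.1388i) = 0.5552i
Z[3] = 2·(-2.4271-0.1388i) + 2·(2.4271-0.1388i) = -0.5552i
Z[4] = 2·(0.9271+4.0287i) + 2·(-0.9271+4.0287i) = 16.1148i

DFT(2x + 2y) = 2·X + 2·Y = [20, -16.1148i, 0.5552i, -0.5552i, 16.1148i]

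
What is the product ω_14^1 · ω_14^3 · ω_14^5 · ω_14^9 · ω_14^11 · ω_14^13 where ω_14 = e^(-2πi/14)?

The primitive 14th roots of unity are ω_14^k for k coprime to 14: k ∈ {1, 3, 5, 9, 11, 13}
Their product equals the constant term of the cyclotomic polynomial Φ_14(x) up to sign.
For n ≥ 3, the product of all primitive nth roots of unity is 1. (For n=1 it is 1; for n=2 it is -1.)

1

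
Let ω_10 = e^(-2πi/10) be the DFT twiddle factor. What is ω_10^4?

ω_10^4 = e^(-2πi·4/10)
= cos(-2π·4/10) + i·sin(-2π·4/10)
= cos(-8π/10) + i·sin(-8π/10)

ω_10^4 = cos(-8π/10) + i·sin(-8π/10) = -0.8090-0.5878i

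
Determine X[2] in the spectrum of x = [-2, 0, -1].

X[2] = Σ(n=0 to 2) x[n] · ω_3^(2n) where ω_3 = e^(-2πi/3)
= (-2)·ω_3^0 + (0)·ω_3^2 + (-1)·ω_3^4

X[2] = -1.5000+0.8660i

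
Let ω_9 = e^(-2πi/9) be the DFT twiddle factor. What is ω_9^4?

ω_9^4 = e^(-2πi·4/9)
= cos(-2π·4/9) + i·sin(-2π·4/9)
= cos(-8π/9) + i·sin(-8π/9)

ω_9^4 = cos(-8π/9) + i·sin(-8π/9) = -0.9397-0.3420i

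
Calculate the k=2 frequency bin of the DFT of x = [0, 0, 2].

X[2] = Σ(n=0 to 2) x[n] · ω_3^(2n) where ω_3 = e^(-2πi/3)
= (0)·ω_3^0 + (0)·ω_3^2 + (2)·ω_3^4

X[2] = -1.0000-1.7321i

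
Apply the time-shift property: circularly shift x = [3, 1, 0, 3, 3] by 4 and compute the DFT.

Time shift by 4: X_shifted[k] = ω_5^(4k) · X[k]
Shifted x = [1, 0, 3, 3, 3]

DFT(x[n-4]) = [10, -2.9271+2.8532i, 0.4271+1.7634i, 0.4271-1.7634i, -2.9271-2.8532i]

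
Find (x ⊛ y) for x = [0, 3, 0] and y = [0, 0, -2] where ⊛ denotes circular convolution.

(x ⊛ y)[n] = Σ(m=0 to 2) x[m] · y[(n-m) mod 3]

Computing each output sample:
(x ⊛ y)[0] = -6
(x ⊛ y)[1] = 0
(x ⊛ y)[2] = 0

x ⊛ y = [-6, 0, 0]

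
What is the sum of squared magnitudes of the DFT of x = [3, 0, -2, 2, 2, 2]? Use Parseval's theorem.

Parseval: Σ|x[n]|² = (1/N)Σ|X[k]|², so Σ|X[k]|² = N·Σ|x[n]|² = 6·25.0000

Σ|X[k]|² = N·Σ|x[n]|² = 6·25.0000 = 150.0000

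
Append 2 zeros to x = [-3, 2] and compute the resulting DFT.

Original 2-point DFT: [-1, -5]
Zero-padded 4-point DFT provides frequency interpolation.

DFT_4([x, 0, ...]) = [-1, -3-2i, -5, -3+2i]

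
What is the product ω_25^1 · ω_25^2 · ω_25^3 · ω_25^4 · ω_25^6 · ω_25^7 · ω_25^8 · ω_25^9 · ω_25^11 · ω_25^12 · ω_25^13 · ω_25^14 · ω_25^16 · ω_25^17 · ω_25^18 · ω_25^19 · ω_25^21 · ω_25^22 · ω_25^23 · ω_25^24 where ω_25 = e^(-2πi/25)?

The primitive 25th roots of unity are ω_25^k for k coprime to 25: k ∈ {1, 2, 3, 4, 6, 7, 8, 9, 11, 12, 13, 14, 16, 17, 18, 19, 21, 22, 23, 24}
Their product equals the constant term of the cyclotomic polynomial Φ_25(x) up to sign.
For n ≥ 3, the product of all primitive nth roots of unity is 1. (For n=1 it is 1; for n=2 it is -1.)

1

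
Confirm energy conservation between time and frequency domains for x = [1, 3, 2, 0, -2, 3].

Time domain:
Σ|x[n]|² = |1|² + |3|² + |2|² + |0|² + |-2|² + |3|² = 27.0000

Frequency domain:
(1/6)Σ|X[k]|² = (1/6)(|7|² + |4.0000-3.4641i|² + |-2.0000+3.4641i|² + |-5|² + |-2.0000-3.4641i|² + |4.0000+3.4641i|²) = (1/6)·162.0000 = 27.0000

Both sides agree, confirming Parseval's theorem.

Σ|x[n]|² = (1/N)Σ|X[k]|² = 27.0000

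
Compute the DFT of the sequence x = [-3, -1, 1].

X[k] = Σ(n=0 to 2) x[n] · ω_3^(nk)
where ω_3 = e^(-2πi/3)

Computing each X[k]:
X[0] = -3
X[1] = -3.0000+1.7321i
X[2] = -3.0000-1.7321i

X = [-3, -3.0000+1.7321i, -3.0000-1.7321i]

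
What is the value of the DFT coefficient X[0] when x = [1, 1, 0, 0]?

X[0] = Σ(n=0 to 3) x[n] · ω_4^0 = Σ x[n]
= (1) + (1) + (0) + (0)

X[0] = 2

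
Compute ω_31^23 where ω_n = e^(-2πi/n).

ω_31^23 = e^(-2πi·23/31)
= cos(-2π·23/31) + i·sin(-2π·23/31)
= cos(-46π/31) + i·sin(-46π/31)

ω_31^23 = cos(-46π/31) + i·sin(-46π/31) = -0.0506+0.9987i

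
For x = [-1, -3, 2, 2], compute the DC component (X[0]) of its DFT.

X[0] = Σ(n=0 to 3) x[n] · ω_4^0 = Σ x[n]
= (-1) + (-3) + (2) + (2)

X[0] = 0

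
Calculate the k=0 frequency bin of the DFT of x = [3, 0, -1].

X[0] = Σ(n=0 to 2) x[n] · ω_3^0 = Σ x[n]
= (3) + (0) + (-1)

X[0] = 2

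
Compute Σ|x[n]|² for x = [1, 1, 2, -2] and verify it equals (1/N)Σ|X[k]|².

Time domain:
Σ|x[n]|² = |1|² + |1|² + |2|² + |-2|² = 10.0000

Frequency domain:
(1/4)Σ|X[k]|² = (1/4)(|2|² + |-1-3i|² + |4|² + |-1+3i|²) = (1/4)·40.0000 = 10.0000

Both sides agree, confirming Parseval's theorem.

Σ|x[n]|² = (1/N)Σ|X[k]|² = 10.0000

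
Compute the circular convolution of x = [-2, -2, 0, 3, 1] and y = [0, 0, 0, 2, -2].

(x ⊛ y)[n] = Σ(m=0 to 4) x[m] · y[(n-m) mod 5]

Computing each output sample:
(x ⊛ y)[0] = 4
(x ⊛ y)[1] = 6
(x ⊛ y)[2] = -4
(x ⊛ y)[3] = -6
(x ⊛ y)[4] = 0

x ⊛ y = [4, 6, -4, -6, 0]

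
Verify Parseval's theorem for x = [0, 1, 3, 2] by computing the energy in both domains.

Time domain:
Σ|x[n]|² = |0|² + |1|² + |3|² + |2|² = 14.0000

Frequency domain:
(1/4)Σ|X[k]|² = (1/4)(|6|² + |-3+1i|² + |0|² + |-3-1i|²) = (1/4)·56.0000 = 14.0000

Both sides agree, confirming Parseval's theorem.

Σ|x[n]|² = (1/N)Σ|X[k]|² = 14.0000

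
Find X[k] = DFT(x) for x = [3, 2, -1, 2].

X[k] = Σ(n=0 to 3) x[n] · ω_4^(nk)
where ω_4 = e^(-2πi/4)

Computing each X[k]:
X[0] = 6
X[1] = 4
X[2] = -2
X[3] = 4

X = [6, 4, -2, 4]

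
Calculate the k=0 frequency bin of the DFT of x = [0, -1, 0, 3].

X[0] = Σ(n=0 to 3) x[n] · ω_4^0 = Σ x[n]
= (0) + (-1) + (0) + (3)

X[0] = 2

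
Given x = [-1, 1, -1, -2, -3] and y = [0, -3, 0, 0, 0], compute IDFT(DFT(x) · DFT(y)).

(x ⊛ y)[n] = Σ(m=0 to 4) x[m] · y[(n-m) mod 5]

Computing each output sample:
(x ⊛ y)[0] = 9
(x ⊛ y)[1] = 3
(x ⊛ y)[2] = -3
(x ⊛ y)[3] = 3
(x ⊛ y)[4] = 6

x ⊛ y = [9, 3, -3, 3, 6]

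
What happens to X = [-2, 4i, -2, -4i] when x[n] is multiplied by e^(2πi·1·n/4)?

Modulation property: DFT(ω_4^(-1n)·x[n]) = X[(k-1) mod 4], so circularly shift X by 1 positions.

X[k-1] = [-4i, -2, 4i, -2]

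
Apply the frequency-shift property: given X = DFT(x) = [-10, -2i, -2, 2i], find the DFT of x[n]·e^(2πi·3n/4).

Modulation property: DFT(ω_4^(-3n)·x[n]) = X[(k-3) mod 4], so circularly shift X by 3 positions.

X[k-3] = [-2i, -2, 2i, -10]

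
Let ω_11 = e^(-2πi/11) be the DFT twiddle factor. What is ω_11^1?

ω_11^1 = e^(-2πi·1/11)
= cos(-2π·1/11) + i·sin(-2π·1/11)
= cos(-2π/11) + i·sin(-2π/11)

ω_11^1 = cos(-2π/11) + i·sin(-2π/11) = 0.8413-0.5406i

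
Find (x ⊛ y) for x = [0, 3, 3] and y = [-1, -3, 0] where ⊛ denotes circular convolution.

(x ⊛ y)[n] = Σ(m=0 to 2) x[m] · y[(n-m) mod 3]

Computing each output sample:
(x ⊛ y)[0] = -9
(x ⊛ y)[1] = -3
(x ⊛ y)[2] = -12

x ⊛ y = [-9, -3, -12]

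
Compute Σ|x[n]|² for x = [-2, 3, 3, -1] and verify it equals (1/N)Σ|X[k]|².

Time domain:
Σ|x[n]|² = |-2|² + |3|² + |3|² + |-1|² = 23.0000

Frequency domain:
(1/4)Σ|X[k]|² = (1/4)(|3|² + |-5-4i|² + |-1|² + |-5+4i|²) = (1/4)·92.0000 = 23.0000

Both sides agree, confirming Parseval's theorem.

Σ|x[n]|² = (1/N)Σ|X[k]|² = 23.0000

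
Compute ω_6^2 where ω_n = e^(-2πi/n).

ω_6^2 = e^(-2πi·2/6)
= cos(-2π·2/6) + i·sin(-2π·2/6)
= cos(-4π/6) + i·sin(-4π/6)

ω_6^2 = cos(-4π/6) + i·sin(-4π/6) = -0.5000-0.8660i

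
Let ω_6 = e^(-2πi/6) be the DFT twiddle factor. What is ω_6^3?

ω_6^3 = e^(-2πi·3/6)
= cos(-2π·3/6) + i·sin(-2π·3/6)
= cos(-6π/6) + i·sin(-6π/6)

ω_6^3 = cos(-6π/6) + i·sin(-6π/6) = -1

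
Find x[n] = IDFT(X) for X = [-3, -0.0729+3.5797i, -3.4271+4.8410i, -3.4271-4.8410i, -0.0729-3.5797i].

x[n] = (1/5) Σ(k=0 to 4) X[k] · e^(2πikn/5)

Computing each x[n]:
x[0] = -2
x[1] = -2
x[2] = 0
x[3] = -2
x[4] = 3

x = [-2, -2, 0, -2, 3]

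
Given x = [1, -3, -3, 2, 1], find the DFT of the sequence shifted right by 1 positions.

Time shift by 1: X_shifted[k] = ω_5^(1k) · X[k]
Shifted x = [1, 1, -3, -3, 2]

DFT(x[n-1]) = [-2, 6.7812+0.9511i, -3.2812+0.5878i, -3.2812-0.5878i, 6.7812-0.9511i]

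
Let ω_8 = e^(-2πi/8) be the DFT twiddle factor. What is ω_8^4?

ω_8^4 = e^(-2πi·4/8)
= cos(-2π·4/8) + i·sin(-2π·4/8)
= cos(-8π/8) + i·sin(-8π/8)

ω_8^4 = cos(-8π/8) + i·sin(-8π/8) = -1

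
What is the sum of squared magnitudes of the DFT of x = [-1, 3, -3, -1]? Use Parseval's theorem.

Parseval: Σ|x[n]|² = (1/N)Σ|X[k]|², so Σ|X[k]|² = N·Σ|x[n]|² = 4·20.0000

Σ|X[k]|² = N·Σ|x[n]|² = 4·20.0000 = 80.0000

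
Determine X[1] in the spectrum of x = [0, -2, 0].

X[1] = Σ(n=0 to 2) x[n] · ω_3^(1n) where ω_3 = e^(-2πi/3)
= (0)·ω_3^0 + (-2)·ω_3^1 + (0)·ω_3^2

X[1] = 1.0000+1.7321i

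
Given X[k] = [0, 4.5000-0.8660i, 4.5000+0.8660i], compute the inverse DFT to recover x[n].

x[n] = (1/3) Σ(k=0 to 2) X[k] · e^(2πikn/3)

Computing each x[n]:
x[0] = 3
x[1] = -1
x[2] = -2

x = [3, -1, -2]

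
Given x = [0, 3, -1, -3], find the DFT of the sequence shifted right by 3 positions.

Time shift by 3: X_shifted[k] = ω_4^(3k) · X[k]
Shifted x = [3, -1, -3, 0]

DFT(x[n-3]) = [-1, 6+1i, 1, 6-1i]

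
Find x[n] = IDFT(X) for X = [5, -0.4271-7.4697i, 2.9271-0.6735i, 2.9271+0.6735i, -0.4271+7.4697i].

x[n] = (1/5) Σ(k=0 to 4) X[k] · e^(2πikn/5)

Computing each x[n]:
x[0] = 2
x[1] = 3
x[2] = 3
x[3] = 0
x[4] = -3

x = [2, 3, 3, 0, -3]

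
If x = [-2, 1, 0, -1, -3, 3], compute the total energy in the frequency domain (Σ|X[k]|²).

Parseval: Σ|x[n]|² = (1/N)Σ|X[k]|², so Σ|X[k]|² = N·Σ|x[n]|² = 6·24.0000

Σ|X[k]|² = N·Σ|x[n]|² = 6·24.0000 = 144.0000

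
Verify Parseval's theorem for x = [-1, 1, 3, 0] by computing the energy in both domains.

Time domain:
Σ|x[n]|² = |-1|² + |1|² + |3|² + |0|² = 11.0000

Frequency domain:
(1/4)Σ|X[k]|² = (1/4)(|3|² + |-4-1i|² + |1|² + |-4+1i|²) = (1/4)·44.0000 = 11.0000

Both sides agree, confirming Parseval's theorem.

Σ|x[n]|² = (1/N)Σ|X[k]|² = 11.0000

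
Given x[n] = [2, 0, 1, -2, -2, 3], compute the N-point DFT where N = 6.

X[k] = Σ(n=0 to 5) x[n] · ω_6^(nk)
where ω_6 = e^(-2πi/6)

Computing each X[k]:
X[0] = 2
X[1] = 6
X[2] = -1.0000+5.1962i
X[3] = 0
X[4] = -1.0000-5.1962i
X[5] = 6

X = [2, 6, -1.0000+5.1962i, 0, -1.0000-5.1962i, 6]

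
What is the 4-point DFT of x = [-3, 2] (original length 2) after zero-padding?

Original 2-point DFT: [-1, -5]
Zero-padded 4-point DFT provides frequency interpolation.

DFT_4([x, 0, ...]) = [-1, -3-2i, -5, -3+2i]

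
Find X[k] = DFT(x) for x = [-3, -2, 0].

X[k] = Σ(n=0 to 2) x[n] · ω_3^(nk)
where ω_3 = e^(-2πi/3)

Computing each X[k]:
X[0] = -5
X[1] = -2.0000+1.7321i
X[2] = -2.0000-1.7321i

X = [-5, -2.0000+1.7321i, -2.0000-1.7321i]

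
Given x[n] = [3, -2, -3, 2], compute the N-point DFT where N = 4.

X[k] = Σ(n=0 to 3) x[n] · ω_4^(nk)
where ω_4 = e^(-2πi/4)

Computing each X[k]:
X[0] = 0
X[1] = 6+4i
X[2] = 0
X[3] = 6-4i

X = [0, 6+4i, 0, 6-4i]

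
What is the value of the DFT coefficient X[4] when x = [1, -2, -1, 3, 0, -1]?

X[4] = Σ(n=0 to 5) x[n] · ω_6^(4n) where ω_6 = e^(-2πi/6)
= (1)·ω_6^0 + (-2)·ω_6^4 + (-1)·ω_6^8 + (3)·ω_6^12 + (0)·ω_6^16 + (-1)·ω_6^20

X[4] = 6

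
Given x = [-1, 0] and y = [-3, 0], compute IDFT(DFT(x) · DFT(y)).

(x ⊛ y)[n] = Σ(m=0 to 1) x[m] · y[(n-m) mod 2]

Computing each output sample:
(x ⊛ y)[0] = 3
(x ⊛ y)[1] = 0

x ⊛ y = [3, 0]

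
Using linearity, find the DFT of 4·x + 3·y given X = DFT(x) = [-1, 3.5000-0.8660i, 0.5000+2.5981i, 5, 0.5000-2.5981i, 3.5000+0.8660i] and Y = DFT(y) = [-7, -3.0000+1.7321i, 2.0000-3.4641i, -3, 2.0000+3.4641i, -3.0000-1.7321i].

By linearity: DFT(4x + 3y) = 4·DFT(x) + 3·DFT(y)
= 4·[-1, 3.5000-0.8660i, 0.5000+2.5981i, 5, 0.5000-2.5981i, 3.5000+0.8660i] + 3·[-7, -3.0000+1.7321i, 2.0000-3.4641i, -3, 2.0000+3.4641i, -3.0000-1.7321i]

Computing element-wise:
Z[0] = 4·(-1) + 3·(-7) = -25
Z[1] = 4·(3.5000-0.8660i) + 3·(-3.0000+1.7321i) = 5.0000+1.7323i
Z[2] = 4·(0.5000+2.5981i) + 3·(2.0000-3.4641i) = 8.0000+0.0001i
Z[3] = 4·(5) + 3·(-3) = 11
Z[4] = 4·(0.5000-2.5981i) + 3·(2.0000+3.4641i) = 8.0000-0.0001i
Z[5] = 4·(3.5000+0.8660i) + 3·(-3.0000-1.7321i) = 5.0000-1.7323i

DFT(4x + 3y) = 4·X + 3·Y = [-25, 5.0000+1.7323i, 8.0000+0.0001i, 11, 8.0000-0.0001i, 5.0000-1.7323i]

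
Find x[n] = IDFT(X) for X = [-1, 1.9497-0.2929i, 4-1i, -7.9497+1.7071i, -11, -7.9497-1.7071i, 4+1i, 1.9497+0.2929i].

x[n] = (1/8) Σ(k=0 to 7) X[k] · e^(2πikn/8)

Computing each x[n]:
x[0] = -2
x[1] = 3
x[2] = -2
x[3] = -1
x[4] = 1
x[5] = 0
x[6] = -3
x[7] = 3

x = [-2, 3, -2, -1, 1, 0, -3, 3]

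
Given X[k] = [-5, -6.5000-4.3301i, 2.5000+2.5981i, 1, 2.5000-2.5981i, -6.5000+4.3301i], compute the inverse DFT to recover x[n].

x[n] = (1/6) Σ(k=0 to 5) X[k] · e^(2πikn/6)

Computing each x[n]:
x[0] = -2
x[1] = -2
x[2] = 2
x[3] = 2
x[4] = -2
x[5] = -3

x = [-2, -2, 2, 2, -2, -3]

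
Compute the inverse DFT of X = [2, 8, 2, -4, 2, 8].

x[n] = (1/6) Σ(k=0 to 5) X[k] · e^(2πikn/6)

Computing each x[n]:
x[0] = 3
x[1] = 2
x[2] = -2
x[3] = -1
x[4] = -2
x[5] = 2

x = [3, 2, -2, -1, -2, 2]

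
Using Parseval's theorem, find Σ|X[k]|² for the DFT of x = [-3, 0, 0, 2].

Parseval: Σ|x[n]|² = (1/N)Σ|X[k]|², so Σ|X[k]|² = N·Σ|x[n]|² = 4·13.0000

Σ|X[k]|² = N·Σ|x[n]|² = 4·13.0000 = 52.0000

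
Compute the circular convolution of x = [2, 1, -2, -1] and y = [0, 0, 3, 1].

(x ⊛ y)[n] = Σ(m=0 to 3) x[m] · y[(n-m) mod 4]

Computing each output sample:
(x ⊛ y)[0] = -5
(x ⊛ y)[1] = -5
(x ⊛ y)[2] = 5
(x ⊛ y)[3] = 5

x ⊛ y = [-5, -5, 5, 5]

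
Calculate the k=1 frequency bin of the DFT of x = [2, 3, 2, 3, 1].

X[1] = Σ(n=0 to 4) x[n] · ω_5^(1n) where ω_5 = e^(-2πi/5)
= (2)·ω_5^0 + (3)·ω_5^1 + (2)·ω_5^2 + (3)·ω_5^3 + (1)·ω_5^4

X[1] = -0.8090-1.3143i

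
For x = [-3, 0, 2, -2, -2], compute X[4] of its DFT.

X[4] = Σ(n=0 to 4) x[n] · ω_5^(4n) where ω_5 = e^(-2πi/5)
= (-3)·ω_5^0 + (0)·ω_5^4 + (2)·ω_5^8 + (-2)·ω_5^12 + (-2)·ω_5^16

X[4] = -3.6180+4.2533i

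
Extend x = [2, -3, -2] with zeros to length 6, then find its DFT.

Original 3-point DFT: [-3, 4.5000+0.8660i, 4.5000-0.8660i]
Zero-padded 6-point DFT provides frequency interpolation.

DFT_6([x, 0, ...]) = [-3, 1.5000+4.3301i, 4.5000+0.8660i, 3, 4.5000-0.8660i, 1.5000-4.3301i]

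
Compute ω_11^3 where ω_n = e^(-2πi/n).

ω_11^3 = e^(-2πi·3/11)
= cos(-2π·3/11) + i·sin(-2π·3/11)
= cos(-6π/11) + i·sin(-6π/11)

ω_11^3 = cos(-6π/11) + i·sin(-6π/11) = -0.1423-0.9898i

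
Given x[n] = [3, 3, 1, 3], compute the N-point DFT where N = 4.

X[k] = Σ(n=0 to 3) x[n] · ω_4^(nk)
where ω_4 = e^(-2πi/4)

Computing each X[k]:
X[0] = 10
X[1] = 2
X[2] = -2
X[3] = 2

X = [10, 2, -2, 2]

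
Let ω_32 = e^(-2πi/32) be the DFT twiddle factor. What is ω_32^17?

ω_32^17 = e^(-2πi·17/32)
= cos(-2π·17/32) + i·sin(-2π·17/32)
= cos(-34π/32) + i·sin(-34π/32)

ω_32^17 = cos(-34π/32) + i·sin(-34π/32) = -0.9808+0.1951i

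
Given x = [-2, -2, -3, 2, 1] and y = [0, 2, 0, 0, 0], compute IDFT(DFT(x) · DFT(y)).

(x ⊛ y)[n] = Σ(m=0 to 4) x[m] · y[(n-m) mod 5]

Computing each output sample:
(x ⊛ y)[0] = 2
(x ⊛ y)[1] = -4
(x ⊛ y)[2] = -4
(x ⊛ y)[3] = -6
(x ⊛ y)[4] = 4

x ⊛ y = [2, -4, -4, -6, 4]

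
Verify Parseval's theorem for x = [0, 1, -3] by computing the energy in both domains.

Time domain:
Σ|x[n]|² = |0|² + |1|² + |-3|² = 10.0000

Frequency domain:
(1/3)Σ|X[k]|² = (1/3)(|-2|² + |1.0000-3.4641i|² + |1.0000+3.4641i|²) = (1/3)·30.0000 = 10.0000

Both sides agree, confirming Parseval's theorem.

Σ|x[n]|² = (1/N)Σ|X[k]|² = 10.0000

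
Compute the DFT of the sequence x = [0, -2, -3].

X[k] = Σ(n=0 to 2) x[n] · ω_3^(nk)
where ω_3 = e^(-2πi/3)

Computing each X[k]:
X[0] = -5
X[1] = 2.5000-0.8660i
X[2] = 2.5000+0.8660i

X = [-5, 2.5000-0.8660i, 2.5000+0.8660i]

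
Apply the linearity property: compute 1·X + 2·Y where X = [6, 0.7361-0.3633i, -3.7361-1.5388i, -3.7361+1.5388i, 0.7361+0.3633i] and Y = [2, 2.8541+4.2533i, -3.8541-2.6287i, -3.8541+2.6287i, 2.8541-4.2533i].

By linearity: DFT(1x + 2y) = 1·DFT(x) + 2·DFT(y)
= 1·[6, 0.7361-0.3633i, -3.7361-1.5388i, -3.7361+1.5388i, 0.7361+0.3633i] + 2·[2, 2.8541+4.2533i, -3.8541-2.6287i, -3.8541+2.6287i, 2.8541-4.2533i]

Computing element-wise:
Z[0] = 1·(6) + 2·(2) = 10
Z[1] = 1·(0.7361-0.3633i) + 2·(2.8541+4.2533i) = 6.4443+8.1433i
Z[2] = 1·(-3.7361-1.5388i) + 2·(-3.8541-2.6287i) = -11.4443-6.7962i
Z[3] = 1·(-3.7361+1.5388i) + 2·(-3.8541+2.6287i) = -11.4443+6.7962i
Z[4] = 1·(0.7361+0.3633i) + 2·(2.8541-4.2533i) = 6.4443-8.1433i

DFT(1x + 2y) = 1·X + 2·Y = [10, 6.4443+8.1433i, -11.4443-6.7962i, -11.4443+6.7962i, 6.4443-8.1433i]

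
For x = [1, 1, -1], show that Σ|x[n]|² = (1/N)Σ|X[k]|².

Time domain:
Σ|x[n]|² = |1|² + |1|² + |-1|² = 3.0000

Frequency domain:
(1/3)Σ|X[k]|² = (1/3)(|1|² + |1.0000-1.7321i|² + |1.0000+1.7321i|²) = (1/3)·9.0000 = 3.0000

Both sides agree, confirming Parseval's theorem.

Σ|x[n]|² = (1/N)Σ|X[k]|² = 3.0000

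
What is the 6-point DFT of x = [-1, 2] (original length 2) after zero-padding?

Original 2-point DFT: [1, -3]
Zero-padded 6-point DFT provides frequency interpolation.

DFT_6([x, 0, ...]) = [1, -1.7321i, -2.0000-1.7321i, -3, -2.0000+1.7321i, 1.7321i]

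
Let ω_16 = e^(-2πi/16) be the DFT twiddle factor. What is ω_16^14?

ω_16^14 = e^(-2πi·14/16)
= cos(-2π·14/16) + i·sin(-2π·14/16)
= cos(-28π/16) + i·sin(-28π/16)

ω_16^14 = cos(-28π/16) + i·sin(-28π/16) = 0.7071+0.7071i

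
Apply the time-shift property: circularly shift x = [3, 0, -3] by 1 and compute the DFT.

Time shift by 1: X_shifted[k] = ω_3^(1k) · X[k]
Shifted x = [-3, 3, 0]

DFT(x[n-1]) = [0, -4.5000-2.5981i, -4.5000+2.5981i]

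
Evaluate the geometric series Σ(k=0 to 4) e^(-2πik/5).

Sum of all nth roots of unity equals 0 for n > 1 (geometric series with r ≠ 1).

0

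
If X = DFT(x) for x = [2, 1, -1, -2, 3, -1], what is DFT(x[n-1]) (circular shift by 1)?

Time shift by 1: X_shifted[k] = ω_6^(1k) · X[k]
Shifted x = [-1, 2, 1, -1, -2, 3]

DFT(x[n-1]) = [2, 3.0000-1.7321i, -4.0000+3.4641i, -6, -4.0000-3.4641i, 3.0000+1.7321i]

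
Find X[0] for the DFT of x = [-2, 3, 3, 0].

X[0] = Σ(n=0 to 3) x[n] · ω_4^0 = Σ x[n]
= (-2) + (3) + (3) + (0)

X[0] = 4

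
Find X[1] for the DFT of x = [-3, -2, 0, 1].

X[1] = Σ(n=0 to 3) x[n] · ω_4^(1n) where ω_4 = e^(-2πi/4)
= (-3)·ω_4^0 + (-2)·ω_4^1 + (0)·ω_4^2 + (1)·ω_4^3

X[1] = -3+3i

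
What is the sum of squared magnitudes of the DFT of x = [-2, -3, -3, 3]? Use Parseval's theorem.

Parseval: Σ|x[n]|² = (1/N)Σ|X[k]|², so Σ|X[k]|² = N·Σ|x[n]|² = 4·31.0000

Σ|X[k]|² = N·Σ|x[n]|² = 4·31.0000 = 124.0000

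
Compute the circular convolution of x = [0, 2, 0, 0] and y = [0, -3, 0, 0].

(x ⊛ y)[n] = Σ(m=0 to 3) x[m] · y[(n-m) mod 4]

Computing each output sample:
(x ⊛ y)[0] = 0
(x ⊛ y)[1] = 0
(x ⊛ y)[2] = -6
(x ⊛ y)[3] = 0

x ⊛ y = [0, 0, -6, 0]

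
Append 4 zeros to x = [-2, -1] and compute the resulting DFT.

Original 2-point DFT: [-3, -1]
Zero-padded 6-point DFT provides frequency interpolation.

DFT_6([x, 0, ...]) = [-3, -2.5000+0.8660i, -1.5000+0.8660i, -1, -1.5000-0.8660i, -2.5000-0.8660i]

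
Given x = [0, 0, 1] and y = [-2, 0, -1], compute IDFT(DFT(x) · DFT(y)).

(x ⊛ y)[n] = Σ(m=0 to 2) x[m] · y[(n-m) mod 3]

Computing each output sample:
(x ⊛ y)[0] = 0
(x ⊛ y)[1] = -1
(x ⊛ y)[2] = -2

x ⊛ y = [0, -1, -2]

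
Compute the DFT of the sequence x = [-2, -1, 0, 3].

X[k] = Σ(n=0 to 3) x[n] · ω_4^(nk)
where ω_4 = e^(-2πi/4)

Computing each X[k]:
X[0] = 0
X[1] = -2+4i
X[2] = -4
X[3] = -2-4i

X = [0, -2+4i, -4, -2-4i]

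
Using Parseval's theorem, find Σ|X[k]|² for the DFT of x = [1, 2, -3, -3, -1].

Parseval: Σ|x[n]|² = (1/N)Σ|X[k]|², so Σ|X[k]|² = N·Σ|x[n]|² = 5·24.0000

Σ|X[k]|² = N·Σ|x[n]|² = 5·24.0000 = 120.0000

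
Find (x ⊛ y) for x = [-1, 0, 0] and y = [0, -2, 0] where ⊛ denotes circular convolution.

(x ⊛ y)[n] = Σ(m=0 to 2) x[m] · y[(n-m) mod 3]

Computing each output sample:
(x ⊛ y)[0] = 0
(x ⊛ y)[1] = 2
(x ⊛ y)[2] = 0

x ⊛ y = [0, 2, 0]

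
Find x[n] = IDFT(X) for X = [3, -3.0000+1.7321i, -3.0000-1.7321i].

x[n] = (1/3) Σ(k=0 to 2) X[k] · e^(2πikn/3)

Computing each x[n]:
x[0] = -1
x[1] = 1
x[2] = 3

x = [-1, 1, 3]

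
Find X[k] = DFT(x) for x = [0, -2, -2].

X[k] = Σ(n=0 to 2) x[n] · ω_3^(nk)
where ω_3 = e^(-2πi/3)

Computing each X[k]:
X[0] = -4
X[1] = 2
X[2] = 2

X = [-4, 2, 2]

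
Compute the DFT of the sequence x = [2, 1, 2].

X[k] = Σ(n=0 to 2) x[n] · ω_3^(nk)
where ω_3 = e^(-2πi/3)

Computing each X[k]:
X[0] = 5
X[1] = 0.5000+0.8660i
X[2] = 0.5000-0.8660i

X = [5, 0.5000+0.8660i, 0.5000-0.8660i]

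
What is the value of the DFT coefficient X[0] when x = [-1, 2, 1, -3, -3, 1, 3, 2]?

X[0] = Σ(n=0 to 7) x[n] · ω_8^0 = Σ x[n]
= (-1) + (2) + (1) + (-3) + (-3) + (1) + (3) + (2)

X[0] = 2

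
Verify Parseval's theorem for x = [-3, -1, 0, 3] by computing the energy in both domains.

Time domain:
Σ|x[n]|² = |-3|² + |-1|² + |0|² + |3|² = 19.0000

Frequency domain:
(1/4)Σ|X[k]|² = (1/4)(|-1|² + |-3+4i|² + |-5|² + |-3-4i|²) = (1/4)·76.0000 = 19.0000

Both sides agree, confirming Parseval's theorem.

Σ|x[n]|² = (1/N)Σ|X[k]|² = 19.0000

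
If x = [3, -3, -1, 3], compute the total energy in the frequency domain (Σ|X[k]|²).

Parseval: Σ|x[n]|² = (1/N)Σ|X[k]|², so Σ|X[k]|² = N·Σ|x[n]|² = 4·28.0000

Σ|X[k]|² = N·Σ|x[n]|² = 4·28.0000 = 112.0000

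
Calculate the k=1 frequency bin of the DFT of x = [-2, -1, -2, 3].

X[1] = Σ(n=0 to 3) x[n] · ω_4^(1n) where ω_4 = e^(-2πi/4)
= (-2)·ω_4^0 + (-1)·ω_4^1 + (-2)·ω_4^2 + (3)·ω_4^3

X[1] = 4i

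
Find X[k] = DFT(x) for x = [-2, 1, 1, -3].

X[k] = Σ(n=0 to 3) x[n] · ω_4^(nk)
where ω_4 = e^(-2πi/4)

Computing each X[k]:
X[0] = -3
X[1] = -3-4i
X[2] = 1
X[3] = -3+4i

X = [-3, -3-4i, 1, -3+4i]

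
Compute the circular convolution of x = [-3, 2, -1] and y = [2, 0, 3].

(x ⊛ y)[n] = Σ(m=0 to 2) x[m] · y[(n-m) mod 3]

Computing each output sample:
(x ⊛ y)[0] = 0
(x ⊛ y)[1] = 1
(x ⊛ y)[2] = -11

x ⊛ y = [0, 1, -11]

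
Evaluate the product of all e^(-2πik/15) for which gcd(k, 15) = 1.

The primitive 15th roots of unity are ω_15^k for k coprime to 15: k ∈ {1, 2, 4, 7, 8, 11, 13, 14}
Their product equals the constant term of the cyclotomic polynomial Φ_15(x) up to sign.
For n ≥ 3, the product of all primitive nth roots of unity is 1. (For n=1 it is 1; for n=2 it is -1.)

1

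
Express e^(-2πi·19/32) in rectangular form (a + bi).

ω_32^19 = e^(-2πi·19/32)
= cos(-2π·19/32) + i·sin(-2π·19/32)
= cos(-38π/32) + i·sin(-38π/32)

ω_32^19 = cos(-38π/32) + i·sin(-38π/32) = -0.8315+0.5556i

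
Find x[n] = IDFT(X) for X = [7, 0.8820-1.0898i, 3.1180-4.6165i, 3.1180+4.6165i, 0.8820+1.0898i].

x[n] = (1/5) Σ(k=0 to 4) X[k] · e^(2πikn/5)

Computing each x[n]:
x[0] = 3
x[1] = 2
x[2] = 0
x[3] = 3
x[4] = -1

x = [3, 2, 0, 3, -1]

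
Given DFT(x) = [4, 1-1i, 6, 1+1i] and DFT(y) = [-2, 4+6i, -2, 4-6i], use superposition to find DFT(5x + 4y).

By linearity: DFT(5x + 4y) = 5·DFT(x) + 4·DFT(y)
= 5·[4, 1-1i, 6, 1+1i] + 4·[-2, 4+6i, -2, 4-6i]

Computing element-wise:
Z[0] = 5·(4) + 4·(-2) = 12
Z[1] = 5·(1-1i) + 4·(4+6i) = 21+19i
Z[2] = 5·(6) + 4·(-2) = 22
Z[3] = 5·(1+1i) + 4·(4-6i) = 21-19i

DFT(5x + 4y) = 5·X + 4·Y = [12, 21+19i, 22, 21-19i]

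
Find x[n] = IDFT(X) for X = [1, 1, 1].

x[n] = (1/3) Σ(k=0 to 2) X[k] · e^(2πikn/3)

Computing each x[n]:
x[0] = 1
x[1] = 0
x[2] = 0

x = [1, 0, 0]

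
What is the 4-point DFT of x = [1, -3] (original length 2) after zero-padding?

Original 2-point DFT: [-2, 4]
Zero-padded 4-point DFT provides frequency interpolation.

DFT_4([x, 0, ...]) = [-2, 1+3i, 4, 1-3i]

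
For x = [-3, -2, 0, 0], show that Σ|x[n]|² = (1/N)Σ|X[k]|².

Time domain:
Σ|x[n]|² = |-3|² + |-2|² + |0|² + |0|² = 13.0000

Frequency domain:
(1/4)Σ|X[k]|² = (1/4)(|-5|² + |-3+2i|² + |-1|² + |-3-2i|²) = (1/4)·52.0000 = 13.0000

Both sides agree, confirming Parseval's theorem.

Σ|x[n]|² = (1/N)Σ|X[k]|² = 13.0000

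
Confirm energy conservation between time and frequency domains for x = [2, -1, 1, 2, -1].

Time domain:
Σ|x[n]|² = |2|² + |-1|² + |1|² + |2|² + |-1|² = 11.0000

Frequency domain:
(1/5)Σ|X[k]|² = (1/5)(|3|² + |-1.0451+0.5878i|² + |4.5451-0.9511i|² + |4.5451+0.9511i|² + |-1.0451-0.5878i|²) = (1/5)·55.0000 = 11.0000

Both sides agree, confirming Parseval's theorem.

Σ|x[n]|² = (1/N)Σ|X[k]|² = 11.0000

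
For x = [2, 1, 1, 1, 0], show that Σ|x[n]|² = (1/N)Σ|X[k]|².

Time domain:
Σ|x[n]|² = |2|² + |1|² + |1|² + |1|² + |0|² = 7.0000

Frequency domain:
(1/5)Σ|X[k]|² = (1/5)(|5|² + |0.6910-0.9511i|² + |1.8090-0.5878i|² + |1.8090+0.5878i|² + |0.6910+0.9511i|²) = (1/5)·35.0000 = 7.0000

Both sides agree, confirming Parseval's theorem.

Σ|x[n]|² = (1/N)Σ|X[k]|² = 7.0000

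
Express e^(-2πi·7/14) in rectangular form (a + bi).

ω_14^7 = e^(-2πi·7/14)
= cos(-2π·7/14) + i·sin(-2π·7/14)
= cos(-14π/14) + i·sin(-14π/14)

ω_14^7 = cos(-14π/14) + i·sin(-14π/14) = -1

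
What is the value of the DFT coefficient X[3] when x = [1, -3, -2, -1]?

X[3] = Σ(n=0 to 3) x[n] · ω_4^(3n) where ω_4 = e^(-2πi/4)
= (1)·ω_4^0 + (-3)·ω_4^3 + (-2)·ω_4^6 + (-1)·ω_4^9

X[3] = 3-2i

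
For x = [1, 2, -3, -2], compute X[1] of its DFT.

X[1] = Σ(n=0 to 3) x[n] · ω_4^(1n) where ω_4 = e^(-2πi/4)
= (1)·ω_4^0 + (2)·ω_4^1 + (-3)·ω_4^2 + (-2)·ω_4^3

X[1] = 4-4i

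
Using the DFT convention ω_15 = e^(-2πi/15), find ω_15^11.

ω_15^11 = e^(-2πi·11/15)
= cos(-2π·11/15) + i·sin(-2π·11/15)
= cos(-22π/15) + i·sin(-22π/15)

ω_15^11 = cos(-22π/15) + i·sin(-22π/15) = -0.1045+0.9945i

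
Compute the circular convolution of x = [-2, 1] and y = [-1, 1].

(x ⊛ y)[n] = Σ(m=0 to 1) x[m] · y[(n-m) mod 2]

Computing each output sample:
(x ⊛ y)[0] = 3
(x ⊛ y)[1] = -3

x ⊛ y = [3, -3]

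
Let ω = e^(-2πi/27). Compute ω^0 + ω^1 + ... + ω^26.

Sum of all nth roots of unity equals 0 for n > 1 (geometric series with r ≠ 1).

0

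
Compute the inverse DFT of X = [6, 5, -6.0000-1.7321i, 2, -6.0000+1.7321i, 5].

x[n] = (1/6) Σ(k=0 to 5) X[k] · e^(2πikn/6)

Computing each x[n]:
x[0] = 1
x[1] = 3
x[2] = 1
x[3] = -3
x[4] = 2
x[5] = 2

x = [1, 3, 1, -3, 2, 2]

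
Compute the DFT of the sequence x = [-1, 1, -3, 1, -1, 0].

X[k] = Σ(n=0 to 5) x[n] · ω_6^(nk)
where ω_6 = e^(-2πi/6)

Computing each X[k]:
X[0] = -3
X[1] = 0.5000+0.8660i
X[2] = 1.5000-2.5981i
X[3] = -7
X[4] = 1.5000+2.5981i
X[5] = 0.5000-0.8660i

X = [-3, 0.5000+0.8660i, 1.5000-2.5981i, -7, 1.5000+2.5981i, 0.5000-0.8660i]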